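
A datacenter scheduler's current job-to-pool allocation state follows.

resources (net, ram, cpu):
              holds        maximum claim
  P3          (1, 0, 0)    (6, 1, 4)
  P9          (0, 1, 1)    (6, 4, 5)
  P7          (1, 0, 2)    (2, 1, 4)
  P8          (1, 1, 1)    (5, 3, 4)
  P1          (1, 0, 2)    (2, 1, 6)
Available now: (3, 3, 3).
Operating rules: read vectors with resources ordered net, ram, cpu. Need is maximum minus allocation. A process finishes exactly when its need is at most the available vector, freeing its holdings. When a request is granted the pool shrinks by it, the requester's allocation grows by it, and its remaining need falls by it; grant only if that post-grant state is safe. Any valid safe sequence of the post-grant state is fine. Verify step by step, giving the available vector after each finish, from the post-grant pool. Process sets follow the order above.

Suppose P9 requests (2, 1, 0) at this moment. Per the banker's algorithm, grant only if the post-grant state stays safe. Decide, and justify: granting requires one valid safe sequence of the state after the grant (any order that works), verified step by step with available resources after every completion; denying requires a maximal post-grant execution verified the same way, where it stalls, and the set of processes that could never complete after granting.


DENY — the pretend-granted state is unsafe.
Key observation: P7, P1 can finish, but then (3, 2, 7) is all there is, and the blocked group's net demands exceed it.
Pretend the grant happened; the run P7, P1 goes as far as possible. Check, step by step:
  pool = (1, 2, 3)
  run P7 (needs (1, 1, 2), free (1, 2, 3)); after release of (1, 0, 2) the pool is (2, 2, 5)
  run P1 (needs (1, 1, 4), free (2, 2, 5)); after release of (1, 0, 2) the pool is (3, 2, 7)
  P3 still needs (5, 1, 4) but only (3, 2, 7) is free — short on net
  P9 still needs (4, 2, 4) but only (3, 2, 7) is free — short on net
  P8 still needs (4, 2, 3) but only (3, 2, 7) is free — short on net
Processes that could never finish after the grant: P3, P9 and P8.


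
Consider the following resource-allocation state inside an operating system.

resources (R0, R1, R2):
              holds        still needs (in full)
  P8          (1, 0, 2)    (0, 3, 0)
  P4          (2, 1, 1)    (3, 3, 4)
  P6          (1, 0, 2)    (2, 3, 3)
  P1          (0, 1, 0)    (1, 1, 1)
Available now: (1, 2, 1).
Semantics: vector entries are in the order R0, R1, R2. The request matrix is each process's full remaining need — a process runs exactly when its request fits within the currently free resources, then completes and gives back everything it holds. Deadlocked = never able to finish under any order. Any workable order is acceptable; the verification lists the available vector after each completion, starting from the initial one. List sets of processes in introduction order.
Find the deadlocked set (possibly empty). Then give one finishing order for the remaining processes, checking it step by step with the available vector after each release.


Nothing here is deadlocked.
Key observation: P1 leads a chain of completions in which each release enables another process.
A valid finishing order for the others: P1, P8, P6, P4. Verifying each step:
  pool = (1, 2, 1)
  P1: need (1, 1, 1) fits (1, 2, 1); releases (0, 1, 0), pool now (1, 3, 1)
  P8: need (0, 3, 0) fits (1, 3, 1); releases (1, 0, 2), pool now (2, 3, 3)
  P6: need (2, 3, 3) fits (2, 3, 3); releases (1, 0, 2), pool now (3, 3, 5)
  P4: need (3, 3, 4) fits (3, 3, 5); releases (2, 1, 1), pool now (5, 4, 6)


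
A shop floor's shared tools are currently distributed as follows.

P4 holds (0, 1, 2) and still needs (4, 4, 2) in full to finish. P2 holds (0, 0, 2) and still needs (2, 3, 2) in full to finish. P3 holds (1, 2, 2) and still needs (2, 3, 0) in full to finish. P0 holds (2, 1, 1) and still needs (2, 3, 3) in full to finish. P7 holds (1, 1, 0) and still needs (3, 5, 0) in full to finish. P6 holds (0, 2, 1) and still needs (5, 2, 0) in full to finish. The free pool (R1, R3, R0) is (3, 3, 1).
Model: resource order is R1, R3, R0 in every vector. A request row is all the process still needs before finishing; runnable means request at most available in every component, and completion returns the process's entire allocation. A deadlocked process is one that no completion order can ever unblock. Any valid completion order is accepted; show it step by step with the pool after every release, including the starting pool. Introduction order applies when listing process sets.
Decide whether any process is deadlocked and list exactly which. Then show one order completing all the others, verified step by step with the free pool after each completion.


No process is deadlocked.
Key observation: P3 can run right away; the returned allocation unlocks the remaining processes in turn.
One completion order for the rest: P3, P7, P2, P0, P6, P4. Step-by-step check:
  pool = (3, 3, 1)
  P3: need (2, 3, 0) fits (3, 3, 1); releases (1, 2, 2), pool now (4, 5, 3)
  P7: need (3, 5, 0) fits (4, 5, 3); releases (1, 1, 0), pool now (5, 6, 3)
  P2: need (2, 3, 2) fits (5, 6, 3); releases (0, 0, 2), pool now (5, 6, 5)
  P0: need (2, 3, 3) fits (5, 6, 5); releases (2, 1, 1), pool now (7, 7, 6)
  P6: need (5, 2, 0) fits (7, 7, 6); releases (0, 2, 1), pool now (7, 9, 7)
  P4: need (4, 4, 2) fits (7, 9, 7); releases (0, 1, 2), pool now (7, 10, 9)


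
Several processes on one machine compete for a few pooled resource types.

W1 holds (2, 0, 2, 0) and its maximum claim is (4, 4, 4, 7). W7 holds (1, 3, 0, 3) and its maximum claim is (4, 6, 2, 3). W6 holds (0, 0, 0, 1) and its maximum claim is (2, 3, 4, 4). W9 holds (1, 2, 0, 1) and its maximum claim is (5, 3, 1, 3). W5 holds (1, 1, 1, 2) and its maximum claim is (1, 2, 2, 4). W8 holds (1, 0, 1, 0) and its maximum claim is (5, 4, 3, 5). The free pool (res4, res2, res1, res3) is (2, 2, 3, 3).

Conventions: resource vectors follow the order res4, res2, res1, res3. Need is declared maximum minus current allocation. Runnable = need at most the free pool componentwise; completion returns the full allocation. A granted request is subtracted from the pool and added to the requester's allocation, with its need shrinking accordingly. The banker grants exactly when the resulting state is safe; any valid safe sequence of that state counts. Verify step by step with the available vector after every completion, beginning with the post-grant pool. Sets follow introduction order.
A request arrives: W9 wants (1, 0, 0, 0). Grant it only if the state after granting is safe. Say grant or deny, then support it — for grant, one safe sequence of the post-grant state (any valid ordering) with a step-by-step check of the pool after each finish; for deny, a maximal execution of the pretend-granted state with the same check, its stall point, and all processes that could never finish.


DENY. Granting would leave the state unsafe.
Key observation: after W5, W6 the pool peaks at (2, 3, 4, 6), and each blocked process is short somewhere: W1 on res2, res3; W7 on res4; W9 on res4; W8 on res4, res2.
After a pretend grant, a maximal execution: W5, W6 — then nothing else fits. Walking it through:
  pool = (1, 2, 3, 3)
  run W5 (needs (0, 1, 1, 2), free (1, 2, 3, 3)); after release of (1, 1, 1, 2) the pool is (2, 3, 4, 5)
  run W6 (needs (2, 3, 4, 3), free (2, 3, 4, 5)); after release of (0, 0, 0, 1) the pool is (2, 3, 4, 6)
  W1 still needs (2, 4, 2, 7) but only (2, 3, 4, 6) is free — short on res2 and res3
  W7 still needs (3, 3, 2, 0) but only (2, 3, 4, 6) is free — short on res4
  W9 still needs (3, 1, 1, 2) but only (2, 3, 4, 6) is free — short on res4
  W8 still needs (4, 4, 2, 5) but only (2, 3, 4, 6) is free — short on res4 and res2
Had the request been granted, W1, W7, W9 and W8 could never finish.


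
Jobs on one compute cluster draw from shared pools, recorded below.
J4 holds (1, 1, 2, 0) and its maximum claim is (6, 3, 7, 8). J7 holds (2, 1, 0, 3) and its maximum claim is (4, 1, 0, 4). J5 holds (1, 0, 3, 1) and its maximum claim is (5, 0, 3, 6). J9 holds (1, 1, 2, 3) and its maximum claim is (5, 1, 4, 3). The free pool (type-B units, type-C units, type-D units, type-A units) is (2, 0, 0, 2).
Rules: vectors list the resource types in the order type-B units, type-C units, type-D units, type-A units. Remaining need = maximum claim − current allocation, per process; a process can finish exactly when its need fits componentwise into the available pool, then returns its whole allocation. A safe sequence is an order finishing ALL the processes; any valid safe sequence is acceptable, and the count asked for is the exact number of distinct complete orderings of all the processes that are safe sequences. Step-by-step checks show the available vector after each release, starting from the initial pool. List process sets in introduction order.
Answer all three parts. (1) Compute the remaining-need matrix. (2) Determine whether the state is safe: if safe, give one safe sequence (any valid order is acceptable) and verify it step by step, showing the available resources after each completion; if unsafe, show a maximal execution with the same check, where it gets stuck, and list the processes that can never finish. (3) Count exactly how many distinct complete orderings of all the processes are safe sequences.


(1) Remaining need (order type-B units, type-C units, type-D units, type-A units):
  J4: (5, 2, 5, 8)
  J7: (2, 0, 0, 1)
  J5: (4, 0, 0, 5)
  J9: (4, 0, 2, 0)
(2) SAFE, for example via the order J7, J5, J9, J4.
Key observation: the order's first zero-slack moment is J7 ((2, 0, 0, 1) needed, (2, 0, 0, 2) free — a requested resource with nothing to spare).
Check, step by step:
  pool = (2, 0, 0, 2)
  J7: need (2, 0, 0, 1) fits (2, 0, 0, 2); releases (2, 1, 0, 3), pool now (4, 1, 0, 5)
  J5: need (4, 0, 0, 5) fits (4, 1, 0, 5); releases (1, 0, 3, 1), pool now (5, 1, 3, 6)
  J9: need (4, 0, 2, 0) fits (5, 1, 3, 6); releases (1, 1, 2, 3), pool now (6, 2, 5, 9)
  J4: need (5, 2, 5, 8) fits (6, 2, 5, 9); releases (1, 1, 2, 0), pool now (7, 3, 7, 9)
(3) The exact count: 1 of the possible complete orderings is a safe sequence.


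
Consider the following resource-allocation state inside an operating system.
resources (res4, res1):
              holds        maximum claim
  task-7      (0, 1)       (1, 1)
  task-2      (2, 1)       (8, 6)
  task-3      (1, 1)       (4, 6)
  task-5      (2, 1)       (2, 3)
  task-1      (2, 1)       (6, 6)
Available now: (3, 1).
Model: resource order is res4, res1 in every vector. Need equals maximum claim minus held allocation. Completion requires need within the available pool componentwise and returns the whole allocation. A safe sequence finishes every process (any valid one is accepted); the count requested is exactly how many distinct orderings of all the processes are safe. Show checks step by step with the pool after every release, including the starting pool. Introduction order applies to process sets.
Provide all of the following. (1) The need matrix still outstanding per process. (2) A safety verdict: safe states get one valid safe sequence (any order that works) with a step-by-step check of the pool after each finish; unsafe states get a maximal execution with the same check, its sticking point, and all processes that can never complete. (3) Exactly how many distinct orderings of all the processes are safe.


(1) Need matrix, components ordered res4, res1:
  task-7: (1, 0)
  task-2: (6, 5)
  task-3: (3, 5)
  task-5: (0, 2)
  task-1: (4, 5)
(2) UNSAFE — no complete ordering exists.
Key observation: even finishing task-7, task-5 leaves just (5, 3) free — too little res1 for any of the remaining processes.
The run task-7, task-5 cannot be extended any further. Step-by-step check:
  pool = (3, 1)
  task-7 needs (1, 0) <= (3, 1) -> finishes; pool += (0, 1) = (3, 2)
  task-5 needs (0, 2) <= (3, 2) -> finishes; pool += (2, 1) = (5, 3)
  task-2 still needs (6, 5) but only (5, 3) is free — short on res4 and res1
  task-3 still needs (3, 5) but only (5, 3) is free — short on res1
  task-1 still needs (4, 5) but only (5, 3) is free — short on res1
Processes that can never finish: task-2, task-3 and task-1.
(3) Exactly 0 of the possible complete orderings are safe sequences.


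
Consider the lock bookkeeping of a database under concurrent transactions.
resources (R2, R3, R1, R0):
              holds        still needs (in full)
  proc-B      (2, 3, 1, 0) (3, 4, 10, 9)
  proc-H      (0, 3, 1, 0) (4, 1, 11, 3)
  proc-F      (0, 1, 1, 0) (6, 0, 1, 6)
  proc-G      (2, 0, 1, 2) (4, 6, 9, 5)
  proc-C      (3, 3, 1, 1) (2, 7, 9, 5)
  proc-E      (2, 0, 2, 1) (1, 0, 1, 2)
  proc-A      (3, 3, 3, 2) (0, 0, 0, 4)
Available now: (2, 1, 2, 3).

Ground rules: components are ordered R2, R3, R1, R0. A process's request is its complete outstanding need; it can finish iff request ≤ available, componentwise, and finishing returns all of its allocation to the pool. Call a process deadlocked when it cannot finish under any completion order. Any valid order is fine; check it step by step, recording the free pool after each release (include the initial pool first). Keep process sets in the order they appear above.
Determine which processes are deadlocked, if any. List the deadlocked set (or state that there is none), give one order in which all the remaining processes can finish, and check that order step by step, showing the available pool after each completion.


Deadlocked: proc-B, proc-H, proc-G and proc-C.
Key observation: even finishing proc-E, proc-A, proc-F leaves just (7, 5, 8, 6) free — too little R1 for any of the remaining processes.
A valid finishing order for the others: proc-E, proc-A, proc-F. Step-by-step check:
  pool = (2, 1, 2, 3)
  proc-E: need (1, 0, 1, 2) fits (2, 1, 2, 3); releases (2, 0, 2, 1), pool now (4, 1, 4, 4)
  proc-A: need (0, 0, 0, 4) fits (4, 1, 4, 4); releases (3, 3, 3, 2), pool now (7, 4, 7, 6)
  proc-F: need (6, 0, 1, 6) fits (7, 4, 7, 6); releases (0, 1, 1, 0), pool now (7, 5, 8, 6)
The blocked processes can never fit:
  blocked: proc-B wants (3, 4, 10, 9), pool (7, 5, 8, 6) — not enough R1 and R0
  blocked: proc-H wants (4, 1, 11, 3), pool (7, 5, 8, 6) — not enough R1
  blocked: proc-G wants (4, 6, 9, 5), pool (7, 5, 8, 6) — not enough R3 and R1
  blocked: proc-C wants (2, 7, 9, 5), pool (7, 5, 8, 6) — not enough R3 and R1


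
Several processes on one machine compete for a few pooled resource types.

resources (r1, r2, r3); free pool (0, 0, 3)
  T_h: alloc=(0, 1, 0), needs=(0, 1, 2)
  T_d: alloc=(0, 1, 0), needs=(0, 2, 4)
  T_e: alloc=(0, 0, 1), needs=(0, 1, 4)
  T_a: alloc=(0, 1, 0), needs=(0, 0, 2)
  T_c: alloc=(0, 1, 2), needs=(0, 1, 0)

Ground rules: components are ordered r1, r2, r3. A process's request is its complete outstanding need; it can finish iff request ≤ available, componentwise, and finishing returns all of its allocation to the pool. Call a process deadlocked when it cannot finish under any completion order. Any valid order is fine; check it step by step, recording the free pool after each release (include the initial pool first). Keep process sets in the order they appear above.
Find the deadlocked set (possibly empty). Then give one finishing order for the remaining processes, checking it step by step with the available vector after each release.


Nothing here is deadlocked.
Key observation: there is always a runnable process — T_a first — so the state unwinds completely.
A valid finishing order for the others: T_a, T_c, T_e, T_h, T_d. Step-by-step check:
  pool = (0, 0, 3)
  T_a: need (0, 0, 2) fits (0, 0, 3); releases (0, 1, 0), pool now (0, 1, 3)
  T_c: need (0, 1, 0) fits (0, 1, 3); releases (0, 1, 2), pool now (0, 2, 5)
  T_e: need (0, 1, 4) fits (0, 2, 5); releases (0, 0, 1), pool now (0, 2, 6)
  T_h: need (0, 1, 2) fits (0, 2, 6); releases (0, 1, 0), pool now (0, 3, 6)
  T_d: need (0, 2, 4) fits (0, 3, 6); releases (0, 1, 0), pool now (0, 4, 6)


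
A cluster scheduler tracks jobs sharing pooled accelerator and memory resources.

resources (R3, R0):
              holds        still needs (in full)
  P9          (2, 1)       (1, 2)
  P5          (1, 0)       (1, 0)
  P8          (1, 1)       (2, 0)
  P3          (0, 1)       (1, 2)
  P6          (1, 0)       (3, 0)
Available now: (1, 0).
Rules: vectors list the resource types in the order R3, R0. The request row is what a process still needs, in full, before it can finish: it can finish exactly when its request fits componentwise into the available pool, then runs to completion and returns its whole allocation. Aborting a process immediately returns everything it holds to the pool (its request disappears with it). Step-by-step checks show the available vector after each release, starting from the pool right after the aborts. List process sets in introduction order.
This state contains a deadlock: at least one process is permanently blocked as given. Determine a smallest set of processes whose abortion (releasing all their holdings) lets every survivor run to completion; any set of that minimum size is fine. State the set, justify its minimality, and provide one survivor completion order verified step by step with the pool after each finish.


The answer: abort P3.
Key observation: before aborting P3, P9 was permanently blocked — no order could ever run it; afterwards it completes at step 3.
Minimality: the empty abort set fails — the state is deadlocked as it stands.
One survivor order: P5, P8, P9, P6. Check, step by step (post-abort pool first):
  pool = (1, 1)
  P5: need (1, 0) fits (1, 1); releases (1, 0), pool now (2, 1)
  P8: need (2, 0) fits (2, 1); releases (1, 1), pool now (3, 2)
  P9: need (1, 2) fits (3, 2); releases (2, 1), pool now (5, 3)
  P6: need (3, 0) fits (5, 3); releases (1, 0), pool now (6, 3)


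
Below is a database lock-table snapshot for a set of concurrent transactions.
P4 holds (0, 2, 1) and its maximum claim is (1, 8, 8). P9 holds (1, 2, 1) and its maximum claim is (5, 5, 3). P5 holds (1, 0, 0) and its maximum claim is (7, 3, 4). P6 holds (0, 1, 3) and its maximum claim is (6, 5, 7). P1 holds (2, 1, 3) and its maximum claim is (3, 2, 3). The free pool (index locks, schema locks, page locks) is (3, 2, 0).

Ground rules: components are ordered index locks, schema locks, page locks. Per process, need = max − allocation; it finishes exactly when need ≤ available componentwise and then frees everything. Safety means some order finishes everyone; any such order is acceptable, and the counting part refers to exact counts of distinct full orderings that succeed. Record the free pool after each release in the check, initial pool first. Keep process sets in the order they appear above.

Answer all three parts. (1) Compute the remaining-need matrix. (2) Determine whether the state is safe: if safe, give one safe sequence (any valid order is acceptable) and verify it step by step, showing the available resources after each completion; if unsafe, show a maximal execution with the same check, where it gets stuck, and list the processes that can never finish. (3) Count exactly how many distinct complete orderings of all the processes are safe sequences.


(1) Outstanding need per process (order index locks, schema locks, page locks):
  P4: (1, 6, 7)
  P9: (4, 3, 2)
  P5: (6, 3, 4)
  P6: (6, 4, 4)
  P1: (1, 1, 0)
(2) The state is SAFE; one workable sequence: P1, P9, P5, P6, P4.
Key observation: P9 is the earliest step where a requested resource binds exactly: need (4, 3, 2), pool (5, 3, 3) at its turn.
Walking it through:
  pool = (3, 2, 0)
  P1: need (1, 1, 0) fits (3, 2, 0); releases (2, 1, 3), pool now (5, 3, 3)
  P9: need (4, 3, 2) fits (5, 3, 3); releases (1, 2, 1), pool now (6, 5, 4)
  P5: need (6, 3, 4) fits (6, 5, 4); releases (1, 0, 0), pool now (7, 5, 4)
  P6: need (6, 4, 4) fits (7, 5, 4); releases (0, 1, 3), pool now (7, 6, 7)
  P4: need (1, 6, 7) fits (7, 6, 7); releases (0, 2, 1), pool now (7, 8, 8)
(3) Exactly 3 of the possible complete orderings are safe sequences.


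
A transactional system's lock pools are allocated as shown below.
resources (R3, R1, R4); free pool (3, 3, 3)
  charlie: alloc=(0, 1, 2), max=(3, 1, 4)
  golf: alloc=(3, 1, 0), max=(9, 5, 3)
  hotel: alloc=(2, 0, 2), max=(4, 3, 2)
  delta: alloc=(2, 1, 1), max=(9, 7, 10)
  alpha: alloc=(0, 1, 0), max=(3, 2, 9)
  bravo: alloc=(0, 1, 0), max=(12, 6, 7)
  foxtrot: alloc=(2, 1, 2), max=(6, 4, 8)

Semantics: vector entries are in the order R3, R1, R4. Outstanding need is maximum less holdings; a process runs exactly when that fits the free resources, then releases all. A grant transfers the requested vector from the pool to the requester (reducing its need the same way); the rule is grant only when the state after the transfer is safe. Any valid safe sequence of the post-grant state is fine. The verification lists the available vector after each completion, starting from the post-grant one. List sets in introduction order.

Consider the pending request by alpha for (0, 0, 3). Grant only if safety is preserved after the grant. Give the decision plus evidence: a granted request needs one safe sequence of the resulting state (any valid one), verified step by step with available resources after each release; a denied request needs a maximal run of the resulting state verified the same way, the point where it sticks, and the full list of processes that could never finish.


DENY. Granting would leave the state unsafe.
Key observation: after hotel, charlie the pool peaks at (5, 4, 4), and each blocked process is short somewhere: golf on R3; delta on R3, R1, R4; alpha on R4; bravo on R3, R1, R4; foxtrot on R4.
Pretend the grant happened; the run hotel, charlie goes as far as possible. Check, step by step:
  pool = (3, 3, 0)
  hotel needs (2, 3, 0) <= (3, 3, 0) -> finishes; pool += (2, 0, 2) = (5, 3, 2)
  charlie needs (3, 0, 2) <= (5, 3, 2) -> finishes; pool += (0, 1, 2) = (5, 4, 4)
  golf cannot run: need (6, 4, 3) vs free (5, 4, 4) (insufficient R3)
  delta cannot run: need (7, 6, 9) vs free (5, 4, 4) (insufficient R3, R1 and R4)
  alpha cannot run: need (3, 1, 6) vs free (5, 4, 4) (insufficient R4)
  bravo cannot run: need (12, 5, 7) vs free (5, 4, 4) (insufficient R3, R1 and R4)
  foxtrot cannot run: need (4, 3, 6) vs free (5, 4, 4) (insufficient R4)
Processes that could never finish after the grant: golf, delta, alpha, bravo and foxtrot.


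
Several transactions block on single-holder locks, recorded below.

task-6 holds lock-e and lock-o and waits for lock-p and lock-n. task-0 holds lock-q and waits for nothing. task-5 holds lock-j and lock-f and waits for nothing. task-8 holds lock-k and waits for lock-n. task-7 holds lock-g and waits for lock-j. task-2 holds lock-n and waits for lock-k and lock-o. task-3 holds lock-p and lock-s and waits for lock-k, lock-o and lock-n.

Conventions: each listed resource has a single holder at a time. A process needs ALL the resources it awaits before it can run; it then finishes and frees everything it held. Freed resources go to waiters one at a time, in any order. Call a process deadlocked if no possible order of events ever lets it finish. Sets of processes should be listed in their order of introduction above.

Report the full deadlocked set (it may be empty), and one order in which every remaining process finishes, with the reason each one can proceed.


Deadlocked set: task-6, task-8, task-2 and task-3.
Key observation: the knot is the closed ring of waits task-6 -> task-2 -> task-6; task-8 and task-3 are caught in further circular waits.
One completion order for the rest: task-5, task-7, task-0.
Walking it through:
  task-5: no waits; runs immediately, freeing lock-j and lock-f
  task-7: everything it awaited (lock-j) is free; runs, freeing lock-g
  task-0: no waits; runs immediately, freeing lock-q


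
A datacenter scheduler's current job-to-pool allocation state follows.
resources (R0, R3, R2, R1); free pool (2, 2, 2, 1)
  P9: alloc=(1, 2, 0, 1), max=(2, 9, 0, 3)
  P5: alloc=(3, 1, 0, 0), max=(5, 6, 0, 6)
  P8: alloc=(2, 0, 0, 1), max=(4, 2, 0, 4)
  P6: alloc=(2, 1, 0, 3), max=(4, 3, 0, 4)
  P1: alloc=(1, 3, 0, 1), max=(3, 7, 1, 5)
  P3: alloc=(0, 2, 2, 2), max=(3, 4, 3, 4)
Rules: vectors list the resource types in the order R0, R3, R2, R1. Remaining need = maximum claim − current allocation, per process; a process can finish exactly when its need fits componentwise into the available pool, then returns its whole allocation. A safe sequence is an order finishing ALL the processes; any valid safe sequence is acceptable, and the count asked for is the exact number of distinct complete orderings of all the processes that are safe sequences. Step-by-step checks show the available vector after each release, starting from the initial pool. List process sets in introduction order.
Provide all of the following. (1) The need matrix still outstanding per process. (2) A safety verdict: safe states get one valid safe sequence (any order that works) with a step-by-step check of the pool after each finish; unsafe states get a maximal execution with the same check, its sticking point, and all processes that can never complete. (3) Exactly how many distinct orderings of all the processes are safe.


(1) Outstanding need per process (order R0, R3, R2, R1):
  P9: (1, 7, 0, 2)
  P5: (2, 5, 0, 6)
  P8: (2, 2, 0, 3)
  P6: (2, 2, 0, 1)
  P1: (2, 4, 1, 4)
  P3: (3, 2, 1, 2)
(2) SAFE, for example via the order P6, P3, P1, P9, P5, P8.
Key observation: the order's first zero-slack moment is P6 ((2, 2, 0, 1) needed, (2, 2, 2, 1) free — a requested resource with nothing to spare).
Walking it through:
  pool = (2, 2, 2, 1)
  run P6 (needs (2, 2, 0, 1), free (2, 2, 2, 1)); after release of (2, 1, 0, 3) the pool is (4, 3, 2, 4)
  run P3 (needs (3, 2, 1, 2), free (4, 3, 2, 4)); after release of (0, 2, 2, 2) the pool is (4, 5, 4, 6)
  run P1 (needs (2, 4, 1, 4), free (4, 5, 4, 6)); after release of (1, 3, 0, 1) the pool is (5, 8, 4, 7)
  run P9 (needs (1, 7, 0, 2), free (5, 8, 4, 7)); after release of (1, 2, 0, 1) the pool is (6, 10, 4, 8)
  run P5 (needs (2, 5, 0, 6), free (6, 10, 4, 8)); after release of (3, 1, 0, 0) the pool is (9, 11, 4, 8)
  run P8 (needs (2, 2, 0, 3), free (9, 11, 4, 8)); after release of (2, 0, 0, 1) the pool is (11, 11, 4, 9)
(3) The exact count: 15 of the possible complete orderings are safe sequences.


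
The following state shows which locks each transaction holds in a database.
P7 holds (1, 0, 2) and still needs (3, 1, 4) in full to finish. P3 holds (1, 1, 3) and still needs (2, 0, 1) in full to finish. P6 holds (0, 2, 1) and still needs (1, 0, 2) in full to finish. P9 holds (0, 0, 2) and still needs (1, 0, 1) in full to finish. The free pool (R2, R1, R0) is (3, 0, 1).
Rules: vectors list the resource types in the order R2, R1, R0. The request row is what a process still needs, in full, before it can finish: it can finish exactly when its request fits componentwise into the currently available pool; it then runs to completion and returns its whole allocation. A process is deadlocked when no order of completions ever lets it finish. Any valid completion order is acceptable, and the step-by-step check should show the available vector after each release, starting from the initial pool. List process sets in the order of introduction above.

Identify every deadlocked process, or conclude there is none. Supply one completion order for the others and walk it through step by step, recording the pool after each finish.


No process is deadlocked.
Key observation: P9 fits the free pool immediately, and its release cascades until everyone finishes.
One completion order for the rest: P9, P3, P6, P7. Step-by-step check:
  pool = (3, 0, 1)
  run P9 (needs (1, 0, 1), free (3, 0, 1)); after release of (0, 0, 2) the pool is (3, 0, 3)
  run P3 (needs (2, 0, 1), free (3, 0, 3)); after release of (1, 1, 3) the pool is (4, 1, 6)
  run P6 (needs (1, 0, 2), free (4, 1, 6)); after release of (0, 2, 1) the pool is (4, 3, 7)
  run P7 (needs (3, 1, 4), free (4, 3, 7)); after release of (1, 0, 2) the pool is (5, 3, 9)


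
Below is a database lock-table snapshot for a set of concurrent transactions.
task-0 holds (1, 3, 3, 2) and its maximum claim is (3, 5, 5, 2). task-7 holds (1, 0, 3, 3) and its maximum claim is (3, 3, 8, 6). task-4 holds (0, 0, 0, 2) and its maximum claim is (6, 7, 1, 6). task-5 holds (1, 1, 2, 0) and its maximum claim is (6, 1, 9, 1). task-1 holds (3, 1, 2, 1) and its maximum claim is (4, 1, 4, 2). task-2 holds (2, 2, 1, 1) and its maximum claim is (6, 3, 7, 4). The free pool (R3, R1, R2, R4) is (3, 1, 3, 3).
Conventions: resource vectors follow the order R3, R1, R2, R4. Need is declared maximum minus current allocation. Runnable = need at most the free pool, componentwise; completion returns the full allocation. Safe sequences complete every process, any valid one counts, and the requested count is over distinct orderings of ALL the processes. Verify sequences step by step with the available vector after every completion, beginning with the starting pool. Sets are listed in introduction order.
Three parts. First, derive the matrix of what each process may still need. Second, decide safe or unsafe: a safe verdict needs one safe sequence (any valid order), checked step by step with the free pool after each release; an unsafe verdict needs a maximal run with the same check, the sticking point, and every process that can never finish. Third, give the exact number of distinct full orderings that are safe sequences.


(1) Need matrix, components ordered R3, R1, R2, R4:
  task-0: (2, 2, 2, 0)
  task-7: (2, 3, 5, 3)
  task-4: (6, 7, 1, 4)
  task-5: (5, 0, 7, 1)
  task-1: (1, 0, 2, 1)
  task-2: (4, 1, 6, 3)
(2) SAFE, for example via the order task-1, task-0, task-2, task-5, task-7, task-4.
Key observation: task-0 is the earliest step where a requested resource binds exactly: need (2, 2, 2, 0), pool (6, 2, 5, 4) at its turn.
Step-by-step check:
  pool = (3, 1, 3, 3)
  task-1: need (1, 0, 2, 1) fits (3, 1, 3, 3); releases (3, 1, 2, 1), pool now (6, 2, 5, 4)
  task-0: need (2, 2, 2, 0) fits (6, 2, 5, 4); releases (1, 3, 3, 2), pool now (7, 5, 8, 6)
  task-2: need (4, 1, 6, 3) fits (7, 5, 8, 6); releases (2, 2, 1, 1), pool now (9, 7, 9, 7)
  task-5: need (5, 0, 7, 1) fits (9, 7, 9, 7); releases (1, 1, 2, 0), pool now (10, 8, 11, 7)
  task-7: need (2, 3, 5, 3) fits (10, 8, 11, 7); releases (1, 0, 3, 3), pool now (11, 8, 14, 10)
  task-4: need (6, 7, 1, 4) fits (11, 8, 14, 10); releases (0, 0, 0, 2), pool now (11, 8, 14, 12)
(3) The exact count: 12 of the possible complete orderings are safe sequences.


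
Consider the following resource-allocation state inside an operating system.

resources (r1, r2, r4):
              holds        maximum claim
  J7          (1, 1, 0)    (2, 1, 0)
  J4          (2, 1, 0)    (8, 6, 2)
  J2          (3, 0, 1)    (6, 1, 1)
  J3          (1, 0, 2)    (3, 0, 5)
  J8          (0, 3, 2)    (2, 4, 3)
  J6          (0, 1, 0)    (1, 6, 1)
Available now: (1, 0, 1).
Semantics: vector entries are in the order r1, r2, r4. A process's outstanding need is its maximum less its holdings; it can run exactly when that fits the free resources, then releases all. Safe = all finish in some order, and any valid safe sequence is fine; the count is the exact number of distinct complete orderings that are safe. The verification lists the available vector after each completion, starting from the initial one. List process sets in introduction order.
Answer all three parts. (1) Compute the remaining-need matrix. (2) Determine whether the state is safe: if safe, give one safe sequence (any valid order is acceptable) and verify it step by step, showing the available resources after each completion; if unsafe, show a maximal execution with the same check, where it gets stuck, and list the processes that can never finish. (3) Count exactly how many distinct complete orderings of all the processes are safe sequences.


(1) Outstanding need per process (order r1, r2, r4):
  J7: (1, 0, 0)
  J4: (6, 5, 2)
  J2: (3, 1, 0)
  J3: (2, 0, 3)
  J8: (2, 1, 1)
  J6: (1, 5, 1)
(2) The state is UNSAFE.
Key observation: J7, J8, J3, J2 can finish, but then (6, 4, 6) is all there is, and the blocked group's r2 demands exceed it.
The run J7, J8, J3, J2 cannot be extended any further. Walking it through:
  pool = (1, 0, 1)
  J7 needs (1, 0, 0) <= (1, 0, 1) -> finishes; pool += (1, 1, 0) = (2, 1, 1)
  J8 needs (2, 1, 1) <= (2, 1, 1) -> finishes; pool += (0, 3, 2) = (2, 4, 3)
  J3 needs (2, 0, 3) <= (2, 4, 3) -> finishes; pool += (1, 0, 2) = (3, 4, 5)
  J2 needs (3, 1, 0) <= (3, 4, 5) -> finishes; pool += (3, 0, 1) = (6, 4, 6)
  J4 cannot run: need (6, 5, 2) vs free (6, 4, 6) (insufficient r2)
  J6 cannot run: need (1, 5, 1) vs free (6, 4, 6) (insufficient r2)
Processes that can never finish: J4 and J6.
(3) Exactly 0 of the possible complete orderings are safe sequences.


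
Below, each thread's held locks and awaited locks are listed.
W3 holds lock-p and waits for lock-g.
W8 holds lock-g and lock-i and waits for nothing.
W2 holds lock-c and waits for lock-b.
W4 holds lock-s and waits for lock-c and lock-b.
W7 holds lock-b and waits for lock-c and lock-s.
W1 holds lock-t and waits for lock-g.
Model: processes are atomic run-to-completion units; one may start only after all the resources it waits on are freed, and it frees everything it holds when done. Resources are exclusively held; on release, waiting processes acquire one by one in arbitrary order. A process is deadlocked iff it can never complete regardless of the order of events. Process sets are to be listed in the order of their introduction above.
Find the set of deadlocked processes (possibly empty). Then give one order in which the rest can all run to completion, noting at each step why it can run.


Deadlocked: W2, W4 and W7.
Key observation: the wait chain closes on itself along W2 -> W7 -> W2; W4 is caught in further circular waits.
The rest can finish in the order W8, W1, W3.
Check, step by step:
  run W8 (it waits on nothing); releases lock-g and lock-i
  W1 waits on lock-g — all released -> runs and releases lock-t
  W3 waits on lock-g — all released -> runs and releases lock-p


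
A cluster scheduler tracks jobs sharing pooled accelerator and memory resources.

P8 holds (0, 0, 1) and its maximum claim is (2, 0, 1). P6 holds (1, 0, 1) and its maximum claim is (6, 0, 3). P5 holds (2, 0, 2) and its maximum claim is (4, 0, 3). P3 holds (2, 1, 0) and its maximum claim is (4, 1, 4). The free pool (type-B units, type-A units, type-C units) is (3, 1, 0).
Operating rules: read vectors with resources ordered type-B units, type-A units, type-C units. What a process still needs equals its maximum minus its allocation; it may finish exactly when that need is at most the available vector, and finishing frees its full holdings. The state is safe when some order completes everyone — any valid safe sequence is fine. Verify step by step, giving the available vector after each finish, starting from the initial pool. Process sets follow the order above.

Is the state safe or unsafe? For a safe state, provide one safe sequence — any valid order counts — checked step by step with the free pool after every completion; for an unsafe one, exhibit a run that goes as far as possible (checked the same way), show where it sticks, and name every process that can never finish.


SAFE. One safe sequence: P8, P5, P6, P3.
Key observation: reading the order forward, P5 is the first process whose need (2, 0, 1) meets the free pool (3, 1, 1) exactly on a resource it requests.
Verifying each step:
  pool = (3, 1, 0)
  P8: need (2, 0, 0) fits (3, 1, 0); releases (0, 0, 1), pool now (3, 1, 1)
  P5: need (2, 0, 1) fits (3, 1, 1); releases (2, 0, 2), pool now (5, 1, 3)
  P6: need (5, 0, 2) fits (5, 1, 3); releases (1, 0, 1), pool now (6, 1, 4)
  P3: need (2, 0, 4) fits (6, 1, 4); releases (2, 1, 0), pool now (8, 2, 4)


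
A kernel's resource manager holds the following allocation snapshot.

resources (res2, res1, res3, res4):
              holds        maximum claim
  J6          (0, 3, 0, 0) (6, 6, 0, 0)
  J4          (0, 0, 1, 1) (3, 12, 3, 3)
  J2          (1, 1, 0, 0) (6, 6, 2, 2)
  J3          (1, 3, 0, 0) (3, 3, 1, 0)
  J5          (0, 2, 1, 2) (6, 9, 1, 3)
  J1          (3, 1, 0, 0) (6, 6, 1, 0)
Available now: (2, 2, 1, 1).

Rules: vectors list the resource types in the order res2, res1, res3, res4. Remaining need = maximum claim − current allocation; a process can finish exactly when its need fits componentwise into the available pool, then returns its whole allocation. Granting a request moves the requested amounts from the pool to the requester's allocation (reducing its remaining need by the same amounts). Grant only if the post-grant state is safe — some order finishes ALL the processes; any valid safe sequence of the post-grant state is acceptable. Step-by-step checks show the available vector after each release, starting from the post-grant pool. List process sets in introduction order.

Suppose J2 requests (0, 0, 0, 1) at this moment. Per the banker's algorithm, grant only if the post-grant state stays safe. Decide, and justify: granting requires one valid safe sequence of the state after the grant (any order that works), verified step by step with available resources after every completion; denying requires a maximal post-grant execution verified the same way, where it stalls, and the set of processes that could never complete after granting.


DENY — the pretend-granted state is unsafe.
Key observation: res4 is the bottleneck — with J3, J1, J6 done the pool holds (6, 9, 1, 0), short of every remaining need.
On the post-grant state, J3, J1, J6 is a maximal run — nothing extends it. Check, step by step:
  pool = (2, 2, 1, 0)
  J3: need (2, 0, 1, 0) fits (2, 2, 1, 0); releases (1, 3, 0, 0), pool now (3, 5, 1, 0)
  J1: need (3, 5, 1, 0) fits (3, 5, 1, 0); releases (3, 1, 0, 0), pool now (6, 6, 1, 0)
  J6: need (6, 3, 0, 0) fits (6, 6, 1, 0); releases (0, 3, 0, 0), pool now (6, 9, 1, 0)
  J4 cannot run: need (3, 12, 2, 2) vs free (6, 9, 1, 0) (insufficient res1, res3 and res4)
  J2 cannot run: need (5, 5, 2, 1) vs free (6, 9, 1, 0) (insufficient res3 and res4)
  J5 cannot run: need (6, 7, 0, 1) vs free (6, 9, 1, 0) (insufficient res4)
Processes that could never finish after the grant: J4, J2 and J5.


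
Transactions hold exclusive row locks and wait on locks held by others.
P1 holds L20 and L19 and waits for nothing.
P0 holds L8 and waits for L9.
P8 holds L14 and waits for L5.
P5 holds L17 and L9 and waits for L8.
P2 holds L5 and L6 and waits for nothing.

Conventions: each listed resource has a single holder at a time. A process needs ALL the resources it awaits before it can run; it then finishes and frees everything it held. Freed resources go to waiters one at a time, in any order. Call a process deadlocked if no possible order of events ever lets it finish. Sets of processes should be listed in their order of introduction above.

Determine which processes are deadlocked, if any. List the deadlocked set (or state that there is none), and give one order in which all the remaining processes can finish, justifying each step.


Deadlocked: P0 and P5.
Key observation: the wait chain closes on itself along P0 -> P5 -> P0; no other process is dragged down with it.
One completion order for the rest: P2, P1, P8.
Check, step by step:
  run P2 (it waits on nothing); releases L5 and L6
  run P1 (it waits on nothing); releases L20 and L19
  P8 waits on L5 — all released -> runs and releases L14


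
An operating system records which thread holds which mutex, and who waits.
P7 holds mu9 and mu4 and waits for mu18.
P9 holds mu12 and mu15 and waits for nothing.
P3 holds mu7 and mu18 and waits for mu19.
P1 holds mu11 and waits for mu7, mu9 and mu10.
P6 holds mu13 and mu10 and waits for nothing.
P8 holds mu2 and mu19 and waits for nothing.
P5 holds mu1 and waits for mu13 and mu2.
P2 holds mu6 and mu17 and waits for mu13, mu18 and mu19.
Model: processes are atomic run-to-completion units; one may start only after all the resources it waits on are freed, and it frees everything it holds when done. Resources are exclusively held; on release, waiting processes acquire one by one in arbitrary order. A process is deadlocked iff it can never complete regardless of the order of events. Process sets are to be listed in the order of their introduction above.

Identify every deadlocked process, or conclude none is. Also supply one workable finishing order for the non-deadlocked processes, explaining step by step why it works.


The deadlocked set is empty.
Key observation: there is no circular wait here — follow any chain and it reaches a process that is free to run now.
A valid finishing order for the others: P8, P9, P6, P5, P3, P7, P1, P2.
Step-by-step check:
  run P8 (it waits on nothing); releases mu2 and mu19
  run P9 (it waits on nothing); releases mu12 and mu15
  run P6 (it waits on nothing); releases mu13 and mu10
  run P5 (all its waits — mu13 and mu2 — are resolved); releases mu1
  run P3 (all its waits — mu19 — are resolved); releases mu7 and mu18
  run P7 (all its waits — mu18 — are resolved); releases mu9 and mu4
  run P1 (all its waits — mu7, mu9 and mu10 — are resolved); releases mu11
  run P2 (all its waits — mu13, mu18 and mu19 — are resolved); releases mu6 and mu17
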